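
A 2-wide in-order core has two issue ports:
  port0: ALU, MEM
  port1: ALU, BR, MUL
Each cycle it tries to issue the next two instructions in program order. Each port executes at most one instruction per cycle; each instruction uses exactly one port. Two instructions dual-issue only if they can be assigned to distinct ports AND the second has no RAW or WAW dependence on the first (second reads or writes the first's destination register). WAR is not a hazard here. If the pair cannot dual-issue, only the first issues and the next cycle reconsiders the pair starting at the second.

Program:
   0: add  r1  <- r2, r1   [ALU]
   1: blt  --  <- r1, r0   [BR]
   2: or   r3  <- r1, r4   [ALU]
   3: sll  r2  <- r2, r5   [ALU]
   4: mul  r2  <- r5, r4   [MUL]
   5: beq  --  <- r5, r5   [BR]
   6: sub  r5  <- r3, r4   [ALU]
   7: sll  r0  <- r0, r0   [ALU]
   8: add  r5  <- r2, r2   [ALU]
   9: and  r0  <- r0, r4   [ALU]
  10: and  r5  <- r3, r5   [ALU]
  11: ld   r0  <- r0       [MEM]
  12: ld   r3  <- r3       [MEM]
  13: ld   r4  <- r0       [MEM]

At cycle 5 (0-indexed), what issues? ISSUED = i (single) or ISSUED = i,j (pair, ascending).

ISSUED = 7,8

c0: i0 add  RAW r1
c1: i1&i2 blt or  pair
c2: i3 sll  WAW r2
c3: i4 mul  no-port MUL/BR
c4: i5&i6 beq sub  pair
c5: i7&i8 sll add  pair
c6: i9&i10 and and  pair
c7: i11 ld  no-port MEM/MEM
c8: i12 ld  no-port MEM/MEM
c9: i13 ld  tail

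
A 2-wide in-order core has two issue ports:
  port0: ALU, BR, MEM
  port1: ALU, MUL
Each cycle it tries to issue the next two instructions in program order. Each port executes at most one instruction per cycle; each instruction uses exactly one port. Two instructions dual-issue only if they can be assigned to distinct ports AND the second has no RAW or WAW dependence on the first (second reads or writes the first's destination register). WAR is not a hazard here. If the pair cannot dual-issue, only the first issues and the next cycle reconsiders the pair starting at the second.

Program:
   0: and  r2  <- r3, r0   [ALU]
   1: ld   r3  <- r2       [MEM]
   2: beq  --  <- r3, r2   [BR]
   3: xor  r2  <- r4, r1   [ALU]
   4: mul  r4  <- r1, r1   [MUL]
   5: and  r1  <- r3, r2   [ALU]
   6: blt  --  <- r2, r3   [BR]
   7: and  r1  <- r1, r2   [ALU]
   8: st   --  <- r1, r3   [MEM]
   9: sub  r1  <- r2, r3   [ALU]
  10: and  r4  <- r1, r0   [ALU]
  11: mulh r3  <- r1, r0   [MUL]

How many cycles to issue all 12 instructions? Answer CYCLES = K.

t=0 i0:and ; RAW r2
t=1 i1:ld ; no-port MEM/BR
t=2 i2,i3:beq xor ; dual
t=3 i4,i5:mul and ; dual
t=4 i6,i7:blt and ; dual
t=5 i8,i9:st sub ; dual
t=6 i10,i11:and mulh ; dual

CYCLES = 7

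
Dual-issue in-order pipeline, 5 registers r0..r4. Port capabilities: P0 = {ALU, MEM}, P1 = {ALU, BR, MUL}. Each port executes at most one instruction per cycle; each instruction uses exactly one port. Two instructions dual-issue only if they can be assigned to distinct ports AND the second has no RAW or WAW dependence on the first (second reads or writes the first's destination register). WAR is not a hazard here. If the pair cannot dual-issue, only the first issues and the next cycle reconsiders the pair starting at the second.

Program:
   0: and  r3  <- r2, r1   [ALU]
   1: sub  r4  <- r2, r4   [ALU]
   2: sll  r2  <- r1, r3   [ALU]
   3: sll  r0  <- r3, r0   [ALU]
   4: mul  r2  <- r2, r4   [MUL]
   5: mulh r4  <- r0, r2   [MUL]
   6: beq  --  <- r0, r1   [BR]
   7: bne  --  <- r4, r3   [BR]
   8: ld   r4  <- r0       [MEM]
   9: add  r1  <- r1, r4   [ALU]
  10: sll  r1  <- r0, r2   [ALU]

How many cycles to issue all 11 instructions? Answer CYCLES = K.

[0] i0&i1  and sub  -- dual
[1] i2&i3  sll sll  -- dual
[2] i4  mul  -- no-port MUL/MUL
[3] i5  mulh  -- no-port MUL/BR
[4] i6  beq  -- no-port BR/BR
[5] i7&i8  bne ld  -- dual
[6] i9  add  -- WAW r1
[7] i10  sll  -- tail

CYCLES = 8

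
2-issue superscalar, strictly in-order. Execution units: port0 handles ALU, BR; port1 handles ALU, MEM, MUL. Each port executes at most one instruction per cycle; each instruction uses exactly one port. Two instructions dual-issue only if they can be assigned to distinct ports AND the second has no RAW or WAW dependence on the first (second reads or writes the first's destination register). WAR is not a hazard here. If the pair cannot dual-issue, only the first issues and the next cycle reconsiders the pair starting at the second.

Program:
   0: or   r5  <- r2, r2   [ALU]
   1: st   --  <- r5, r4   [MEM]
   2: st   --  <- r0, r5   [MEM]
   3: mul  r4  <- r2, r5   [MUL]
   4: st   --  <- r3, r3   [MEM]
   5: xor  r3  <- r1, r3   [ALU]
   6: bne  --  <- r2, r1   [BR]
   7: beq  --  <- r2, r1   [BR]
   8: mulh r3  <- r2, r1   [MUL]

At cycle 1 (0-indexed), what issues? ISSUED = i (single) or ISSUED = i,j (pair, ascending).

ISSUED = 1

c0: i0 or  RAW r5
c1: i1 st  no-port MEM/MEM
c2: i2 st  no-port MEM/MUL
c3: i3 mul  no-port MUL/MEM
c4: i4/i5 st+xor  2-wide
c5: i6 bne  no-port BR/BR
c6: i7/i8 beq+mulh  2-wide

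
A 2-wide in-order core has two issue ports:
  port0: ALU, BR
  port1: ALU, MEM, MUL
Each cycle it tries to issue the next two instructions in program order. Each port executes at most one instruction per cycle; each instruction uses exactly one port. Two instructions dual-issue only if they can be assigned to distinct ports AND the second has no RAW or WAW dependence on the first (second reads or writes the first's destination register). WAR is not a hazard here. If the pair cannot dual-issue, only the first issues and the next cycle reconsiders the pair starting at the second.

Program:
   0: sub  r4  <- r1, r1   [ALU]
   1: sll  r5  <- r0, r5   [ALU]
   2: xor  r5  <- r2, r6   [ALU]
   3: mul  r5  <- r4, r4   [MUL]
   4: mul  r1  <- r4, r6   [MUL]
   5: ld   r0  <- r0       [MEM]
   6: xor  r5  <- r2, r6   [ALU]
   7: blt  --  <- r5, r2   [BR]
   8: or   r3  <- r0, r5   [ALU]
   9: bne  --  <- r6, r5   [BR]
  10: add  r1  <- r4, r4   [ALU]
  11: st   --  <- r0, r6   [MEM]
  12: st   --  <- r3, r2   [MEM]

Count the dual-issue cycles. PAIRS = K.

PAIRS = 4

c0: i0/i1 sub.ALU/sll.ALU  pair
c1: i2 xor.ALU  WAW r5
c2: i3 mul.MUL  no-port MUL/MUL
c3: i4 mul.MUL  no-port MUL/MEM
c4: i5/i6 ld.MEM/xor.ALU  pair
c5: i7/i8 blt.BR/or.ALU  pair
c6: i9/i10 bne.BR/add.ALU  pair
c7: i11 st.MEM  no-port MEM/MEM
c8: i12 st.MEM  tail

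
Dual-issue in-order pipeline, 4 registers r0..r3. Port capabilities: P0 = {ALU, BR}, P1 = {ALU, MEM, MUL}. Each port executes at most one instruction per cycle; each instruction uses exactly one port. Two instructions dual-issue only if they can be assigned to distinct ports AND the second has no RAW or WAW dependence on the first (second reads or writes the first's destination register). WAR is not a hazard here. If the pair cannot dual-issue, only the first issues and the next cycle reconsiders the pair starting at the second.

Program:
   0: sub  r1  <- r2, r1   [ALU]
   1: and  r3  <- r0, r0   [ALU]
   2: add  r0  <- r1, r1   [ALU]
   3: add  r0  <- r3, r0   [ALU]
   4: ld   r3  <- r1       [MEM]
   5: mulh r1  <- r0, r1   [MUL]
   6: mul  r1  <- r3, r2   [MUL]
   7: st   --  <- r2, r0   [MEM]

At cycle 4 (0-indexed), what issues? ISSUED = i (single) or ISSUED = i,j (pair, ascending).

ISSUED = 6

c0: i0/i1 sub;and  2-wide
c1: i2 add  RAW+WAW r0
c2: i3/i4 add;ld  2-wide
c3: i5 mulh  no-port MUL/MUL
c4: i6 mul  no-port MUL/MEM
c5: i7 st  tail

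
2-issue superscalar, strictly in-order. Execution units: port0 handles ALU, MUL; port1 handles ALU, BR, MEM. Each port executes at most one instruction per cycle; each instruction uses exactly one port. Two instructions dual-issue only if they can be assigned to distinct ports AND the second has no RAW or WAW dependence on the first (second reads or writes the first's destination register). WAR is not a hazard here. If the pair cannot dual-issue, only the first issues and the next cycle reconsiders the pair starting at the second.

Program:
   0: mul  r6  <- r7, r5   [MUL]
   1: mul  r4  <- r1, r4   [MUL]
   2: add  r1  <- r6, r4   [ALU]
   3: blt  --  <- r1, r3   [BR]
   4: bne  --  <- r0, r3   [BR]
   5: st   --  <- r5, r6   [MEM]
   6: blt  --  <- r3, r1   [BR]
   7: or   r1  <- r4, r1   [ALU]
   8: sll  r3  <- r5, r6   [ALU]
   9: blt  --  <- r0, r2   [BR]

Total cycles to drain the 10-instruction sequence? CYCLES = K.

CYCLES = 8

0. mul @i0  | no-port MUL/MUL
1. mul @i1  | RAW r4
2. add @i2  | RAW r1
3. blt @i3  | no-port BR/BR
4. bne @i4  | no-port BR/MEM
5. st @i5  | no-port MEM/BR
6. blt;or @i6/i7  | 2-wide
7. sll;blt @i8/i9  | 2-wide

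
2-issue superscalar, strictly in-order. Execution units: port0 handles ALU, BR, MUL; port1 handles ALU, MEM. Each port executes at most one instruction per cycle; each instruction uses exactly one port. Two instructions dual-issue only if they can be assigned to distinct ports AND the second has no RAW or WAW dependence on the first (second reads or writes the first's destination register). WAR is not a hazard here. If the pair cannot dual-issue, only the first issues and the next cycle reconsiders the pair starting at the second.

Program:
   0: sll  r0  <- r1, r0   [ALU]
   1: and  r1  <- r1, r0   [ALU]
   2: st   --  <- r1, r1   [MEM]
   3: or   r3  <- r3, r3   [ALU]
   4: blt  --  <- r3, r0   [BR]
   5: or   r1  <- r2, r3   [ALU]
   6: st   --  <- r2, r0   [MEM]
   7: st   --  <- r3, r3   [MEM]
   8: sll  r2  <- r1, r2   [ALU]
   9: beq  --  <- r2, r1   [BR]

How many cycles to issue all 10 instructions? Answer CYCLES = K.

CYCLES = 7

#0 head=0: sll.ALU i0 RAW r0
#1 head=1: and.ALU i1 RAW r1
#2 head=2: st.MEM+or.ALU i2+i3 dual
#3 head=4: blt.BR+or.ALU i4+i5 dual
#4 head=6: st.MEM i6 no-port MEM/MEM
#5 head=7: st.MEM+sll.ALU i7+i8 dual
#6 head=9: beq.BR i9 tail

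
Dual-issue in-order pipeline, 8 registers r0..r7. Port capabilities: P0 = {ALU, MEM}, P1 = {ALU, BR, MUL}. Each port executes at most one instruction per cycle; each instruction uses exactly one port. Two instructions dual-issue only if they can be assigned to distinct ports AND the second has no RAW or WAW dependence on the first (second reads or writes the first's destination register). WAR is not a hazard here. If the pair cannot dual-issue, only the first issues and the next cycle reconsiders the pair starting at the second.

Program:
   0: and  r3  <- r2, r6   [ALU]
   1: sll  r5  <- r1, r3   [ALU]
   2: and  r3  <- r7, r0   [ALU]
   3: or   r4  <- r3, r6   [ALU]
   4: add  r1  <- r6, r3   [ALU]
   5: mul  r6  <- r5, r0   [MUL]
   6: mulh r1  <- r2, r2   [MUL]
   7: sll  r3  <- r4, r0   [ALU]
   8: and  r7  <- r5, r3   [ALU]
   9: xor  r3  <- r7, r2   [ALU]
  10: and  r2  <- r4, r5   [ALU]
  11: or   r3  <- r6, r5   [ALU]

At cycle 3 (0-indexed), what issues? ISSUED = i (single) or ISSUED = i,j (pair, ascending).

ISSUED = 5

c0: i0 and.ALU  RAW r3
c1: i1/i2 sll.ALU and.ALU  2-wide
c2: i3/i4 or.ALU add.ALU  2-wide
c3: i5 mul.MUL  no-port MUL/MUL
c4: i6/i7 mulh.MUL sll.ALU  2-wide
c5: i8 and.ALU  RAW r7
c6: i9/i10 xor.ALU and.ALU  2-wide
c7: i11 or.ALU  tail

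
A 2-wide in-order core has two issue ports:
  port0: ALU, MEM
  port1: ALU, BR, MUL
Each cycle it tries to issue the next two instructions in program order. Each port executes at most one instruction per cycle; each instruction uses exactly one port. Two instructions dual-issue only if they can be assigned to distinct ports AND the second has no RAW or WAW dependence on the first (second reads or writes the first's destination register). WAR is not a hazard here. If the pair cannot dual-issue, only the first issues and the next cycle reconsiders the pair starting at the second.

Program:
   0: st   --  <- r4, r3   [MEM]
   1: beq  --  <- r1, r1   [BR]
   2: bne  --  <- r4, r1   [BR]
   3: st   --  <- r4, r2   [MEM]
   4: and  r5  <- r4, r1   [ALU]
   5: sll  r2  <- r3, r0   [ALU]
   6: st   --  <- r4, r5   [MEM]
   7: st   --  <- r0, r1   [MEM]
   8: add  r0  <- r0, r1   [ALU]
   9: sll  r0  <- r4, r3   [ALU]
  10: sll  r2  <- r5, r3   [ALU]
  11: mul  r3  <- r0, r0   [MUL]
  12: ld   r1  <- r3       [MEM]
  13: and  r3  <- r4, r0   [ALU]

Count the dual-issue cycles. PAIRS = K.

PAIRS = 6

t=0 i0,i1:st+beq ; pair
t=1 i2,i3:bne+st ; pair
t=2 i4,i5:and+sll ; pair
t=3 i6:st ; no-port MEM/MEM
t=4 i7,i8:st+add ; pair
t=5 i9,i10:sll+sll ; pair
t=6 i11:mul ; RAW r3
t=7 i12,i13:ld+and ; pair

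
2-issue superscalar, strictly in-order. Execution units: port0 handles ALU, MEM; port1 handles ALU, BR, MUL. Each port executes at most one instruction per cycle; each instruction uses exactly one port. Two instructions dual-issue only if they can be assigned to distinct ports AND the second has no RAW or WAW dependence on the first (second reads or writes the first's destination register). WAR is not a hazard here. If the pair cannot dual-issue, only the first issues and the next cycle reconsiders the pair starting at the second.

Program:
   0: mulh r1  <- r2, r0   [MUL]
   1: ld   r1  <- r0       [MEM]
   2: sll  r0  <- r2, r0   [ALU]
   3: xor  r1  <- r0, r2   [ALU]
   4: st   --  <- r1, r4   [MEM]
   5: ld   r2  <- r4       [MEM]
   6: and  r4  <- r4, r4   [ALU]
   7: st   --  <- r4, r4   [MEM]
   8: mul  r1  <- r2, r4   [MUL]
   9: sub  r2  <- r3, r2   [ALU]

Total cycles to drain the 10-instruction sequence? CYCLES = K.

CYCLES = 7

t=0 i0:mulh.MUL ; WAW r1
t=1 i1,i2:ld.MEM+sll.ALU ; 2-wide
t=2 i3:xor.ALU ; RAW r1
t=3 i4:st.MEM ; no-port MEM/MEM
t=4 i5,i6:ld.MEM+and.ALU ; 2-wide
t=5 i7,i8:st.MEM+mul.MUL ; 2-wide
t=6 i9:sub.ALU ; tail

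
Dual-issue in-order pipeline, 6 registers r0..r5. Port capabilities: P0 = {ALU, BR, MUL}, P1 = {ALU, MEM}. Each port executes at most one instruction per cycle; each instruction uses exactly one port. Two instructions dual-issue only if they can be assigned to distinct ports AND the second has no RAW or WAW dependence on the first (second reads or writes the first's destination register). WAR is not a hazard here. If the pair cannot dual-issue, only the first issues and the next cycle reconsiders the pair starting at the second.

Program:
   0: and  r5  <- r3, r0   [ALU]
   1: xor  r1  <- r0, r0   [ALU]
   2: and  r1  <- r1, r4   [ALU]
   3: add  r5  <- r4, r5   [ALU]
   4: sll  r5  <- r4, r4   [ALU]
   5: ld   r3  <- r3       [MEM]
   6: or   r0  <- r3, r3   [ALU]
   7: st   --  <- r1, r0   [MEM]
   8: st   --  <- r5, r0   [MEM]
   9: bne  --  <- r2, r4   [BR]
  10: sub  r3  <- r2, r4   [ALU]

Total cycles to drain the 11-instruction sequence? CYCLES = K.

#0 head=0: and;xor i0/i1 dual
#1 head=2: and;add i2/i3 dual
#2 head=4: sll;ld i4/i5 dual
#3 head=6: or i6 RAW r0
#4 head=7: st i7 no-port MEM/MEM
#5 head=8: st;bne i8/i9 dual
#6 head=10: sub i10 tail

CYCLES = 7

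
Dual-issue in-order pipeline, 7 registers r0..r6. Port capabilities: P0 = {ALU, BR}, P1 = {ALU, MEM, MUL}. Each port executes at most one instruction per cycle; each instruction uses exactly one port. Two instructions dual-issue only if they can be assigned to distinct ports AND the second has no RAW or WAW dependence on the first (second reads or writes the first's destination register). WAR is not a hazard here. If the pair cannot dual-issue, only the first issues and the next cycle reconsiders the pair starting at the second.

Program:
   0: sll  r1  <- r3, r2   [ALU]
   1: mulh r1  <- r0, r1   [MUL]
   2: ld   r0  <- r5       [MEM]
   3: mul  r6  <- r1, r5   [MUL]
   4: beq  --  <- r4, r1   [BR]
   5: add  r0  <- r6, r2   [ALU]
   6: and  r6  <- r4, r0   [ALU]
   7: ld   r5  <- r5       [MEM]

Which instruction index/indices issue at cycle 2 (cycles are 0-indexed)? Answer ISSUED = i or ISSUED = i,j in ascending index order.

ISSUED = 2

t=0 i0:sll ; RAW+WAW r1
t=1 i1:mulh ; no-port MUL/MEM
t=2 i2:ld ; no-port MEM/MUL
t=3 i3/i4:mul;beq ; pair
t=4 i5:add ; RAW r0
t=5 i6/i7:and;ld ; pair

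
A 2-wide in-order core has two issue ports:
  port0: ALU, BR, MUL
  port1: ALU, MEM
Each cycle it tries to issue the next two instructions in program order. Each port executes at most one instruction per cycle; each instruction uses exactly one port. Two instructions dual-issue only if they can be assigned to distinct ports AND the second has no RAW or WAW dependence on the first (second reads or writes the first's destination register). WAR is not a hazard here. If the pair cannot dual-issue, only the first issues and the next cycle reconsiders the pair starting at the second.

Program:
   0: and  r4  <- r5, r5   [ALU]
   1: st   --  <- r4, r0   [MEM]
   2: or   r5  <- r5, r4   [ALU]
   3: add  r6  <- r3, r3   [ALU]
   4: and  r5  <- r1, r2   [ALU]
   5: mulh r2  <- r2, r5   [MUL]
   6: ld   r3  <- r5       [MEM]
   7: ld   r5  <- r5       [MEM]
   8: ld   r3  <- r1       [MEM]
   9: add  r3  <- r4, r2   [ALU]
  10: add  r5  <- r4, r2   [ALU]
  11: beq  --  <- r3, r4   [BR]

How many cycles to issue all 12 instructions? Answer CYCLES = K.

CYCLES = 8

  cy0 -> i0 (and) RAW r4
  cy1 -> i1/i2 (st or) pair
  cy2 -> i3/i4 (add and) pair
  cy3 -> i5/i6 (mulh ld) pair
  cy4 -> i7 (ld) no-port MEM/MEM
  cy5 -> i8 (ld) WAW r3
  cy6 -> i9/i10 (add add) pair
  cy7 -> i11 (beq) tail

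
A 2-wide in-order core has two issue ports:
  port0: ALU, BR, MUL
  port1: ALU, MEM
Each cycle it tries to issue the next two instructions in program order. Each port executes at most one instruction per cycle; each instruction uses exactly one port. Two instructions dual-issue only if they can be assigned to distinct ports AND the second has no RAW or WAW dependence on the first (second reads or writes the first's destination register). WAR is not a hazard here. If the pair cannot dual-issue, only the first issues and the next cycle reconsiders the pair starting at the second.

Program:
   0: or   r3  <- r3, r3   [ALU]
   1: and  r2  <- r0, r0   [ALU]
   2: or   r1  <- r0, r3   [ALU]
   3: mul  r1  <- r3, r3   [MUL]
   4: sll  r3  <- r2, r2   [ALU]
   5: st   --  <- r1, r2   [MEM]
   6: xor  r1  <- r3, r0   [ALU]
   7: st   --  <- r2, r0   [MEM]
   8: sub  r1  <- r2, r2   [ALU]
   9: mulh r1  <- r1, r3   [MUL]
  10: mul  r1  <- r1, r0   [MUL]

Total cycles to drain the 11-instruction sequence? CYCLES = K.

CYCLES = 7

#0 head=0: or+and i0/i1 dual
#1 head=2: or i2 WAW r1
#2 head=3: mul+sll i3/i4 dual
#3 head=5: st+xor i5/i6 dual
#4 head=7: st+sub i7/i8 dual
#5 head=9: mulh i9 no-port MUL/MUL
#6 head=10: mul i10 tail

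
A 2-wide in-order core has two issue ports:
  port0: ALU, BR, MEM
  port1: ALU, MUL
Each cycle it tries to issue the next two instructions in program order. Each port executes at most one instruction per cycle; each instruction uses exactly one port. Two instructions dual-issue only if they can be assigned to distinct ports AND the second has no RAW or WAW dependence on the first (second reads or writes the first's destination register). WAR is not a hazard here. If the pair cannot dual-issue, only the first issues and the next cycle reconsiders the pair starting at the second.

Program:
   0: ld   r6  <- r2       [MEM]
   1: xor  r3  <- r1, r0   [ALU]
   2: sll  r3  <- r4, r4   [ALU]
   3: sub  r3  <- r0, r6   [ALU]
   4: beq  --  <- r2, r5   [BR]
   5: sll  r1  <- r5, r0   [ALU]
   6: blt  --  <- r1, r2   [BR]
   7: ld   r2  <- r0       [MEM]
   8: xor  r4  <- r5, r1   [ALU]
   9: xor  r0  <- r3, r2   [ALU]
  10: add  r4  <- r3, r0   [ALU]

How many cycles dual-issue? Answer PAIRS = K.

[0] i0+i1  ld.MEM/xor.ALU  -- dual
[1] i2  sll.ALU  -- WAW r3
[2] i3+i4  sub.ALU/beq.BR  -- dual
[3] i5  sll.ALU  -- RAW r1
[4] i6  blt.BR  -- no-port BR/MEM
[5] i7+i8  ld.MEM/xor.ALU  -- dual
[6] i9  xor.ALU  -- RAW r0
[7] i10  add.ALU  -- tail

PAIRS = 3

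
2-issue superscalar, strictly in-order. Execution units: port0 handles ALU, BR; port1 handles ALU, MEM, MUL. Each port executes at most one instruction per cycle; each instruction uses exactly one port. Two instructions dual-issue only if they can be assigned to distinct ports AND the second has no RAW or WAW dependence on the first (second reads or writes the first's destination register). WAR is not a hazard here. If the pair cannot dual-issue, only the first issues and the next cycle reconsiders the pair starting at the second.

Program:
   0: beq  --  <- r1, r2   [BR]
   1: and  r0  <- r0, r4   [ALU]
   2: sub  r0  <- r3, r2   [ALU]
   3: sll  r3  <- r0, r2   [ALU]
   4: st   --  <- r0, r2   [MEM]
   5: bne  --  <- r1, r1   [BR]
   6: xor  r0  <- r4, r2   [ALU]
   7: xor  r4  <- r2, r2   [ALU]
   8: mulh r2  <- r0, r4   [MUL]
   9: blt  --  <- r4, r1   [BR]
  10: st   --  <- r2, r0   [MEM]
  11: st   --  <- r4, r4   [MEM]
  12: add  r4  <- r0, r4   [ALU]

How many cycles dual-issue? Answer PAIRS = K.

c0: i0,i1 beq.BR+and.ALU  2-wide
c1: i2 sub.ALU  RAW r0
c2: i3,i4 sll.ALU+st.MEM  2-wide
c3: i5,i6 bne.BR+xor.ALU  2-wide
c4: i7 xor.ALU  RAW r4
c5: i8,i9 mulh.MUL+blt.BR  2-wide
c6: i10 st.MEM  no-port MEM/MEM
c7: i11,i12 st.MEM+add.ALU  2-wide

PAIRS = 5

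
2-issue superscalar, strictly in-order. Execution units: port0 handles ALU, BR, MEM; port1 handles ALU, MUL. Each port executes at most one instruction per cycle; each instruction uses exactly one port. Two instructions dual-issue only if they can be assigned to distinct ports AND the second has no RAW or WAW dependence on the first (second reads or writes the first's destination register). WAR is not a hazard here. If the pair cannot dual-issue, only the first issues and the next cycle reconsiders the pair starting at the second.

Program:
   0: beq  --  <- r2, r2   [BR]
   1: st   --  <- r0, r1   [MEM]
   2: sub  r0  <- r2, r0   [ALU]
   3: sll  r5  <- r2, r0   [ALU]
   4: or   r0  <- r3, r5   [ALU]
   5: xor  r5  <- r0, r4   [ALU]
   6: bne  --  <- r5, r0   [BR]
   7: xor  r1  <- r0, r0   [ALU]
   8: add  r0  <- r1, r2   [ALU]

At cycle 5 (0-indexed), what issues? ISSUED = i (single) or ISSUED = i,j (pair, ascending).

ISSUED = 6,7

t=0 i0:beq.BR ; no-port BR/MEM
t=1 i1+i2:st.MEM/sub.ALU ; dual
t=2 i3:sll.ALU ; RAW r5
t=3 i4:or.ALU ; RAW r0
t=4 i5:xor.ALU ; RAW r5
t=5 i6+i7:bne.BR/xor.ALU ; dual
t=6 i8:add.ALU ; tail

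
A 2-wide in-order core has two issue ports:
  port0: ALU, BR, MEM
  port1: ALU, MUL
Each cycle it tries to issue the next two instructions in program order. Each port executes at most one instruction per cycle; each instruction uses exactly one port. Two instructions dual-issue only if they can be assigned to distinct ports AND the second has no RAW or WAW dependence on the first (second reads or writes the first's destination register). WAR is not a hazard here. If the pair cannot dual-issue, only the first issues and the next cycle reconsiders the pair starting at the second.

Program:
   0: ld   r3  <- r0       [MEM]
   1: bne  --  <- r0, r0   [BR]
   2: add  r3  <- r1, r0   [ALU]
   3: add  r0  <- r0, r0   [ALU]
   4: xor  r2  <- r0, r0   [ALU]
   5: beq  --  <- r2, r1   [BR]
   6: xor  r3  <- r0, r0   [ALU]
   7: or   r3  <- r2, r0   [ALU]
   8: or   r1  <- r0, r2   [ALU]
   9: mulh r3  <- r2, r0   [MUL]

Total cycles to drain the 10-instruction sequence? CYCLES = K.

  cy0 -> i0 (ld.MEM) no-port MEM/BR
  cy1 -> i1+i2 (bne.BR add.ALU) dual
  cy2 -> i3 (add.ALU) RAW r0
  cy3 -> i4 (xor.ALU) RAW r2
  cy4 -> i5+i6 (beq.BR xor.ALU) dual
  cy5 -> i7+i8 (or.ALU or.ALU) dual
  cy6 -> i9 (mulh.MUL) tail

CYCLES = 7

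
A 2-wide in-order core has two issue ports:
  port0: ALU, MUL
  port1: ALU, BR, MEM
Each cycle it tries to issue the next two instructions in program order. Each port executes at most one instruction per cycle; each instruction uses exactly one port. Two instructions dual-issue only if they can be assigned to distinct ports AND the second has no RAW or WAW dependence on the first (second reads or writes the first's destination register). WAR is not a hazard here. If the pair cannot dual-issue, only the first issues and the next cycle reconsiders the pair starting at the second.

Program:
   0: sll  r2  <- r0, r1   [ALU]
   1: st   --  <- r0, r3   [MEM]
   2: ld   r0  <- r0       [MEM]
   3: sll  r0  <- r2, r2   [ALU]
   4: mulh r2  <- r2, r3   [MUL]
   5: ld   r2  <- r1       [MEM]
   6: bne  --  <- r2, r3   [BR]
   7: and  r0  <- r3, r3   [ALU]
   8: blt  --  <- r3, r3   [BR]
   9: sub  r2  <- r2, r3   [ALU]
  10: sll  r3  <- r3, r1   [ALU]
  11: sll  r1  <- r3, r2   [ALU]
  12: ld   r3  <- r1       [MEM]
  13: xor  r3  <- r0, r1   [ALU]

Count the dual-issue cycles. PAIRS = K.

PAIRS = 4

  cy0 -> i0&i1 (sll;st) pair
  cy1 -> i2 (ld) WAW r0
  cy2 -> i3&i4 (sll;mulh) pair
  cy3 -> i5 (ld) no-port MEM/BR
  cy4 -> i6&i7 (bne;and) pair
  cy5 -> i8&i9 (blt;sub) pair
  cy6 -> i10 (sll) RAW r3
  cy7 -> i11 (sll) RAW r1
  cy8 -> i12 (ld) WAW r3
  cy9 -> i13 (xor) tail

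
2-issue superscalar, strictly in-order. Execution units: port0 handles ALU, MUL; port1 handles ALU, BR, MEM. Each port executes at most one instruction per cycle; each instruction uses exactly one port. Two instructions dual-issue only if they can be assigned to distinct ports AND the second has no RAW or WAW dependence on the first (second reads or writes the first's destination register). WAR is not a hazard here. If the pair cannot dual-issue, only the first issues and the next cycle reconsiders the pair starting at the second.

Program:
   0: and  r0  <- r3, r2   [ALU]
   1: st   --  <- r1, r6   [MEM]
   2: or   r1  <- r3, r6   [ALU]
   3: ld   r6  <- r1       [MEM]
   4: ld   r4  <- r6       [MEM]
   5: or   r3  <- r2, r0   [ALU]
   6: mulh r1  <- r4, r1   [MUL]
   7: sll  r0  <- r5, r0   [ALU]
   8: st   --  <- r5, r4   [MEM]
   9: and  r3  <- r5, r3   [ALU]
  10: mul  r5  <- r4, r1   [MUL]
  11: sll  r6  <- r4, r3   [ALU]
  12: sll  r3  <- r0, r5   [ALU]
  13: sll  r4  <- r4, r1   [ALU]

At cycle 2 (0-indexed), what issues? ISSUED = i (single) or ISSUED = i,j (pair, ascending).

0. and+st @i0/i1  | dual
1. or @i2  | RAW r1
2. ld @i3  | no-port MEM/MEM
3. ld+or @i4/i5  | dual
4. mulh+sll @i6/i7  | dual
5. st+and @i8/i9  | dual
6. mul+sll @i10/i11  | dual
7. sll+sll @i12/i13  | dual

ISSUED = 3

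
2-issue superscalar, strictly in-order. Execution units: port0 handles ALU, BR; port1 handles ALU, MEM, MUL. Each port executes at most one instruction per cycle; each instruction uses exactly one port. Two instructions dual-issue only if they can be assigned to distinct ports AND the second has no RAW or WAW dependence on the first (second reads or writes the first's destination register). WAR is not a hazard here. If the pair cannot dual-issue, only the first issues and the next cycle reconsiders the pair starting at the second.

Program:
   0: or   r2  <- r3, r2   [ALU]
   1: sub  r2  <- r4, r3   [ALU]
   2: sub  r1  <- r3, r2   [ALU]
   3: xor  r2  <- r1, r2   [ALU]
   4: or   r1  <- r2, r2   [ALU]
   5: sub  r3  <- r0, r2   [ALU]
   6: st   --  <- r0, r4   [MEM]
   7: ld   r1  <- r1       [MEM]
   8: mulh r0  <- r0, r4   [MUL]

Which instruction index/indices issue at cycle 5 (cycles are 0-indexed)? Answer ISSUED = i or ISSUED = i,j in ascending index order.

c0: i0 or  WAW r2
c1: i1 sub  RAW r2
c2: i2 sub  RAW r1
c3: i3 xor  RAW r2
c4: i4+i5 or;sub  dual
c5: i6 st  no-port MEM/MEM
c6: i7 ld  no-port MEM/MUL
c7: i8 mulh  tail

ISSUED = 6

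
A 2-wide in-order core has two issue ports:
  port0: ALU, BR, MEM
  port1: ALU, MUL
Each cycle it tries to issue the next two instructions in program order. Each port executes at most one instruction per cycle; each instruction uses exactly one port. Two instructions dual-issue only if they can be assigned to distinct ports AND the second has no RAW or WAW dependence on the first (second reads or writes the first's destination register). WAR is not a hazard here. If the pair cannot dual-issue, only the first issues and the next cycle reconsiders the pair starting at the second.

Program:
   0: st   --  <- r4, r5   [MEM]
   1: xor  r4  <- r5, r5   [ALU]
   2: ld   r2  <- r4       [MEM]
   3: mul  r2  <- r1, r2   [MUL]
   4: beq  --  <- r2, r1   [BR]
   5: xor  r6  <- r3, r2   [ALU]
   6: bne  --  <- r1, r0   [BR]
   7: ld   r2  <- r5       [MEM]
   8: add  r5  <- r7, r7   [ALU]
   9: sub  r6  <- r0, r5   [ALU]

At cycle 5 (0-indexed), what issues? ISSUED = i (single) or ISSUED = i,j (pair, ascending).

ISSUED = 7,8

0. st.MEM xor.ALU @i0/i1  | dual
1. ld.MEM @i2  | RAW+WAW r2
2. mul.MUL @i3  | RAW r2
3. beq.BR xor.ALU @i4/i5  | dual
4. bne.BR @i6  | no-port BR/MEM
5. ld.MEM add.ALU @i7/i8  | dual
6. sub.ALU @i9  | tail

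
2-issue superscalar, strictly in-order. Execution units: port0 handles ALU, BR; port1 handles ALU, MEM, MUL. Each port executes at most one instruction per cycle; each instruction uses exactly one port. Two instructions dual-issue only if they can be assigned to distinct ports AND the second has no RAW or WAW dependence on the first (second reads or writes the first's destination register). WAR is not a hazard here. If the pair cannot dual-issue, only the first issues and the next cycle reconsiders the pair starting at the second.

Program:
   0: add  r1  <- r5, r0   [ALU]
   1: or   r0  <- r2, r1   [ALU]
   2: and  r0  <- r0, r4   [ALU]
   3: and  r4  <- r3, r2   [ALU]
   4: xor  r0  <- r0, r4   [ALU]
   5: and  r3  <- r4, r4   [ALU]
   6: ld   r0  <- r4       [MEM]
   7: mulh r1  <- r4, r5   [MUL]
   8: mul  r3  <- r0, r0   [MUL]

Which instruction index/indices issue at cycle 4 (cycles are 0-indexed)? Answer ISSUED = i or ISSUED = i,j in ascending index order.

0. add.ALU @i0  | RAW r1
1. or.ALU @i1  | RAW+WAW r0
2. and.ALU;and.ALU @i2,i3  | dual
3. xor.ALU;and.ALU @i4,i5  | dual
4. ld.MEM @i6  | no-port MEM/MUL
5. mulh.MUL @i7  | no-port MUL/MUL
6. mul.MUL @i8  | tail

ISSUED = 6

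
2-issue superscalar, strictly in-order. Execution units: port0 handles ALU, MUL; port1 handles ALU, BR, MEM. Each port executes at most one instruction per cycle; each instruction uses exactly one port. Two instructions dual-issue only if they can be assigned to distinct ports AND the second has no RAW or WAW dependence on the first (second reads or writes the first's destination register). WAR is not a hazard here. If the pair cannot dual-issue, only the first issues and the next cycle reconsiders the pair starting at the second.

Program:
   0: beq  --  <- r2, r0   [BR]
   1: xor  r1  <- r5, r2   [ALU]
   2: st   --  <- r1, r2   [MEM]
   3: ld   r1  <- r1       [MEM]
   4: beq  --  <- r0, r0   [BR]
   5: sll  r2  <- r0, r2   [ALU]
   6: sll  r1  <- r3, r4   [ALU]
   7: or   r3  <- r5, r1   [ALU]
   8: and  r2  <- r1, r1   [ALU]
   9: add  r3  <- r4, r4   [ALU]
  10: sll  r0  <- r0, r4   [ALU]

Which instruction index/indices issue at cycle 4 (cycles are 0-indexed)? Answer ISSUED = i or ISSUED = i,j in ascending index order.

ISSUED = 6

[0] i0+i1  beq+xor  -- dual
[1] i2  st  -- no-port MEM/MEM
[2] i3  ld  -- no-port MEM/BR
[3] i4+i5  beq+sll  -- dual
[4] i6  sll  -- RAW r1
[5] i7+i8  or+and  -- dual
[6] i9+i10  add+sll  -- dual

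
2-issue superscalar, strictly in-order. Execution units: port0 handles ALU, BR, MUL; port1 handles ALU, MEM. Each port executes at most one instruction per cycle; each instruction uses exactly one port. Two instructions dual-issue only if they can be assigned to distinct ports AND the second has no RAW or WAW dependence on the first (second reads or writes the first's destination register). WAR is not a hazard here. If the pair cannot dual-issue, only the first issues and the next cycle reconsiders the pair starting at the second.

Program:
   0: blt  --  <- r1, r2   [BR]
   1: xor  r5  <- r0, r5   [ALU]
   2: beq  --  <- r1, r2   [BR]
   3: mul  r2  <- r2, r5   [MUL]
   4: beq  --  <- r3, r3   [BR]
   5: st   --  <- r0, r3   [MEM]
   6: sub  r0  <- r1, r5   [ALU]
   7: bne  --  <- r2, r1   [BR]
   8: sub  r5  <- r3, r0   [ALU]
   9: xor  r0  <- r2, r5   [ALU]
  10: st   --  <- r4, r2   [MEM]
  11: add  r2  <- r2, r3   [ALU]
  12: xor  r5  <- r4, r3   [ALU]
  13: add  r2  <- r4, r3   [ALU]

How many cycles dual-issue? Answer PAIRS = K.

c0: i0,i1 blt+xor  dual
c1: i2 beq  no-port BR/MUL
c2: i3 mul  no-port MUL/BR
c3: i4,i5 beq+st  dual
c4: i6,i7 sub+bne  dual
c5: i8 sub  RAW r5
c6: i9,i10 xor+st  dual
c7: i11,i12 add+xor  dual
c8: i13 add  tail

PAIRS = 5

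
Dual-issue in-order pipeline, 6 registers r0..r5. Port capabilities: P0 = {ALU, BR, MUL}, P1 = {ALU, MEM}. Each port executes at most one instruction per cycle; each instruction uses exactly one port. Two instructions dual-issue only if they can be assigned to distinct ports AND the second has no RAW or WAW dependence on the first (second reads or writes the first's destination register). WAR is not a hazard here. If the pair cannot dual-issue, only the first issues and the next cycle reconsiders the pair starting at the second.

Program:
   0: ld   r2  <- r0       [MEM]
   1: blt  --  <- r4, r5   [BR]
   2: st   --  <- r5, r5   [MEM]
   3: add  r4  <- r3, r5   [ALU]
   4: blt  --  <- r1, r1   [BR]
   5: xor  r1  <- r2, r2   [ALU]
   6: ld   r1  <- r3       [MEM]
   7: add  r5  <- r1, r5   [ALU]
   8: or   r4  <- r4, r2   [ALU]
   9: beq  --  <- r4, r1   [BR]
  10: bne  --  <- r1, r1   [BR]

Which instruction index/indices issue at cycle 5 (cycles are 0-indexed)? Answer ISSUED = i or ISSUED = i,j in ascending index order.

ISSUED = 9

  cy0 -> i0/i1 (ld.MEM blt.BR) dual
  cy1 -> i2/i3 (st.MEM add.ALU) dual
  cy2 -> i4/i5 (blt.BR xor.ALU) dual
  cy3 -> i6 (ld.MEM) RAW r1
  cy4 -> i7/i8 (add.ALU or.ALU) dual
  cy5 -> i9 (beq.BR) no-port BR/BR
  cy6 -> i10 (bne.BR) tail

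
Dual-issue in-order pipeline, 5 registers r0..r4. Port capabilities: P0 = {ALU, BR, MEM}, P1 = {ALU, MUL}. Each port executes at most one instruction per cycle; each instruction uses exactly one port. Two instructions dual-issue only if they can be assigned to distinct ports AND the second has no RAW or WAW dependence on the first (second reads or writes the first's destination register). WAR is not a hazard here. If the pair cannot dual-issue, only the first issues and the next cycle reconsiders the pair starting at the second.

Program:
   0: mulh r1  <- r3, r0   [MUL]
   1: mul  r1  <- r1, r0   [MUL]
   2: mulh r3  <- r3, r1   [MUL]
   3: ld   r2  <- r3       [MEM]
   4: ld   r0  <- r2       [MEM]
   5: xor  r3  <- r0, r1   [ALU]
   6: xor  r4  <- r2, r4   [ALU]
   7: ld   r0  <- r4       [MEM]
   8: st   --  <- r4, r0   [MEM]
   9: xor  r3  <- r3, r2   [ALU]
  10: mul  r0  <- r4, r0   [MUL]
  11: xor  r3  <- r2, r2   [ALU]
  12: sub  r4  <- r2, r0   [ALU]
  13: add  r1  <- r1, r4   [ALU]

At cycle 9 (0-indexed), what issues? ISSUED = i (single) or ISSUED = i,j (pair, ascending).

ISSUED = 12

  cy0 -> i0 (mulh.MUL) no-port MUL/MUL
  cy1 -> i1 (mul.MUL) no-port MUL/MUL
  cy2 -> i2 (mulh.MUL) RAW r3
  cy3 -> i3 (ld.MEM) no-port MEM/MEM
  cy4 -> i4 (ld.MEM) RAW r0
  cy5 -> i5/i6 (xor.ALU xor.ALU) pair
  cy6 -> i7 (ld.MEM) no-port MEM/MEM
  cy7 -> i8/i9 (st.MEM xor.ALU) pair
  cy8 -> i10/i11 (mul.MUL xor.ALU) pair
  cy9 -> i12 (sub.ALU) RAW r4
  cy10 -> i13 (add.ALU) tail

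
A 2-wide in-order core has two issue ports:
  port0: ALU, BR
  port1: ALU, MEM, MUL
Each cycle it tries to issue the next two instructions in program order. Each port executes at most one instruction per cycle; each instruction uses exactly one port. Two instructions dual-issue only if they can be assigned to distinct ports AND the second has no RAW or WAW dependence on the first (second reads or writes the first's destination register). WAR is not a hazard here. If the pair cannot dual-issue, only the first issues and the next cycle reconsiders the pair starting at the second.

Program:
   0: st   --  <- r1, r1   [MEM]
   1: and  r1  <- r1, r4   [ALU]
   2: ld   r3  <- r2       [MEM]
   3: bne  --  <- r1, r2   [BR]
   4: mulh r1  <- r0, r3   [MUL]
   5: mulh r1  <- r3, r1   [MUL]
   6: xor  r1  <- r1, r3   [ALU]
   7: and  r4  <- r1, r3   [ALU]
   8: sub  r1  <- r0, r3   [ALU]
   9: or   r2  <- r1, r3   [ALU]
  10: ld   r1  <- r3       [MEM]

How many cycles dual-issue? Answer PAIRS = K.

t=0 i0+i1:st.MEM and.ALU ; pair
t=1 i2+i3:ld.MEM bne.BR ; pair
t=2 i4:mulh.MUL ; no-port MUL/MUL
t=3 i5:mulh.MUL ; RAW+WAW r1
t=4 i6:xor.ALU ; RAW r1
t=5 i7+i8:and.ALU sub.ALU ; pair
t=6 i9+i10:or.ALU ld.MEM ; pair

PAIRS = 4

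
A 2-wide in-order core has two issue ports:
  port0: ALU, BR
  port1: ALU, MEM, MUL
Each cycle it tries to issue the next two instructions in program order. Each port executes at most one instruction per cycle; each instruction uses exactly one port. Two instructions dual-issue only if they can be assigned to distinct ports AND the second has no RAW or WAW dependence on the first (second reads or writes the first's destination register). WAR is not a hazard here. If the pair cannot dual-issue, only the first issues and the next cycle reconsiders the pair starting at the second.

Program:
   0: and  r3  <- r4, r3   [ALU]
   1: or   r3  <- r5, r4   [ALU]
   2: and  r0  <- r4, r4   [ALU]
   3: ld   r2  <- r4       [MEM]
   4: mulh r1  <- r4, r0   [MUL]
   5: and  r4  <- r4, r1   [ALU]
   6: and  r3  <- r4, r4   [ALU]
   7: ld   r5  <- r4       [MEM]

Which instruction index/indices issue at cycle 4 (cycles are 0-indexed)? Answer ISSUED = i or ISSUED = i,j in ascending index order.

t=0 i0:and ; WAW r3
t=1 i1+i2:or;and ; dual
t=2 i3:ld ; no-port MEM/MUL
t=3 i4:mulh ; RAW r1
t=4 i5:and ; RAW r4
t=5 i6+i7:and;ld ; dual

ISSUED = 5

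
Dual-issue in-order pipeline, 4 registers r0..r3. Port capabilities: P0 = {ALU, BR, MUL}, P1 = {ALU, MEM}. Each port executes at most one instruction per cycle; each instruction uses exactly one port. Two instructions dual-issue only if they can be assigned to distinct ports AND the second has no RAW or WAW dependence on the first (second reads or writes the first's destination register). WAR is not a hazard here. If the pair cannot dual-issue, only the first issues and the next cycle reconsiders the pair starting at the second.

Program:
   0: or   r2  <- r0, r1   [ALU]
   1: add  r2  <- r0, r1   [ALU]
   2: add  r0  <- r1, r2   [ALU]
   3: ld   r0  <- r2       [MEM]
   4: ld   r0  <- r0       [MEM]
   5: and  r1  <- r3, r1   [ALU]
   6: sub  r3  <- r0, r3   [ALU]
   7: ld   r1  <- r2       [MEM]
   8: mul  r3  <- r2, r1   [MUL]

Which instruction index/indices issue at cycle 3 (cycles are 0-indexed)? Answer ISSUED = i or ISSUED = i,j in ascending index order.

#0 head=0: or.ALU i0 WAW r2
#1 head=1: add.ALU i1 RAW r2
#2 head=2: add.ALU i2 WAW r0
#3 head=3: ld.MEM i3 no-port MEM/MEM
#4 head=4: ld.MEM/and.ALU i4&i5 dual
#5 head=6: sub.ALU/ld.MEM i6&i7 dual
#6 head=8: mul.MUL i8 tail

ISSUED = 3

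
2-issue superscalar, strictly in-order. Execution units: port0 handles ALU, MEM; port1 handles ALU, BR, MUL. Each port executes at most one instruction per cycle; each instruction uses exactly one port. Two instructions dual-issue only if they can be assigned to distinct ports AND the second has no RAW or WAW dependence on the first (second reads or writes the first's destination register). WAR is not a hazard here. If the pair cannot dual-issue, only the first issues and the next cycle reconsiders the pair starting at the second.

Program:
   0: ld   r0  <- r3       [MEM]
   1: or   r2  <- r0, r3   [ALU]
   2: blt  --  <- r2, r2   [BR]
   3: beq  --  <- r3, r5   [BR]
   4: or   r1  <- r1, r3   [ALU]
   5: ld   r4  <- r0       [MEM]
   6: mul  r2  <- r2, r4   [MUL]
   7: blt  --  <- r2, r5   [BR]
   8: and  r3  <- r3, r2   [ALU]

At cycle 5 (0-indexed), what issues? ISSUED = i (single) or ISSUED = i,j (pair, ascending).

#0 head=0: ld.MEM i0 RAW r0
#1 head=1: or.ALU i1 RAW r2
#2 head=2: blt.BR i2 no-port BR/BR
#3 head=3: beq.BR/or.ALU i3/i4 dual
#4 head=5: ld.MEM i5 RAW r4
#5 head=6: mul.MUL i6 no-port MUL/BR
#6 head=7: blt.BR/and.ALU i7/i8 dual

ISSUED = 6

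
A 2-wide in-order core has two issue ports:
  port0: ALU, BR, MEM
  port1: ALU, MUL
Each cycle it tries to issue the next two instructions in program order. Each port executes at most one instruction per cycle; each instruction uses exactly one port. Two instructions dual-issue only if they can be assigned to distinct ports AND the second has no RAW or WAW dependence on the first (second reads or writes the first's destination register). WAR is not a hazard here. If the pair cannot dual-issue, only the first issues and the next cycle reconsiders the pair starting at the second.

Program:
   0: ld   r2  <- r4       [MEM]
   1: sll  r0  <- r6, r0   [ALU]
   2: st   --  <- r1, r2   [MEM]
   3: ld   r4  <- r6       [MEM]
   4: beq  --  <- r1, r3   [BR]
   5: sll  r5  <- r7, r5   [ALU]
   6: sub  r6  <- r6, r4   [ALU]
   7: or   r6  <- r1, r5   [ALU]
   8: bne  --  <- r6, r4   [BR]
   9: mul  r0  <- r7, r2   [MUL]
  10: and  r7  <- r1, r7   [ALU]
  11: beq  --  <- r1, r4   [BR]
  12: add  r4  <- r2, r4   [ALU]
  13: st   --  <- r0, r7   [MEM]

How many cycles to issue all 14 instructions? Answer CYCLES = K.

CYCLES = 9

c0: i0+i1 ld sll  pair
c1: i2 st  no-port MEM/MEM
c2: i3 ld  no-port MEM/BR
c3: i4+i5 beq sll  pair
c4: i6 sub  WAW r6
c5: i7 or  RAW r6
c6: i8+i9 bne mul  pair
c7: i10+i11 and beq  pair
c8: i12+i13 add st  pair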